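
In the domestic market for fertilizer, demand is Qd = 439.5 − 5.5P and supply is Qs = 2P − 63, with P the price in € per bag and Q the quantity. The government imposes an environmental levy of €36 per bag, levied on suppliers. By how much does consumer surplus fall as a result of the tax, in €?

Consumer surplus falls by €428.16.

Without the tax, 439.5 − 5.5P = 2P − 63 gives 7.5P = 502.5, so P* = €67 and Q* = 71.
With the tax collected from suppliers, supply shifts: Qs = 2(P − 36) − 63.
Solving gives Q = 18.2 with consumers paying €76.6 and suppliers receiving €40.6 (the €36 wedge).
ΔCS is the trapezoid between Q = 18.2 and Q = 71 of height €9.6: ½ · (71 + 18.2) · 9.6 = €428.16.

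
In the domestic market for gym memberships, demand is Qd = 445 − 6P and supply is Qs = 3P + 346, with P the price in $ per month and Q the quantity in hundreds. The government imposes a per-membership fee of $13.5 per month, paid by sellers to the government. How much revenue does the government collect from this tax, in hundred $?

Tax revenue = $4752 hundred.

Without the tax, 445 − 6P = 3P + 346 gives 9P = 99, so P* = $11 and Q* = 379.
With the tax collected from sellers, supply shifts: Qs = 3(P − 13.5) + 346.
New equilibrium: buyers pay $15.5, sellers receive $2, Q = 352. (Wedge: Pb − Ps = 13.5.)
Revenue = t · Q = 13.5 · 352 = $4752.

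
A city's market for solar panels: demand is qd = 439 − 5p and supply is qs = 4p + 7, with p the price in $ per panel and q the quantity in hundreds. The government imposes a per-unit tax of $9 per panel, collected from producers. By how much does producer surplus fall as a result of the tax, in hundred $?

Producer surplus falls by $945 hundred.

Before the tax: set 439 − 5p = 4p + 7 → p* = $48, q* = 199.
With the tax collected from producers, supply shifts: qs = 4(p − 9) + 7.
New equilibrium: consumers pay $52, producers receive $43, q = 179. (Wedge: pb − ps = 9.)
ΔPS is the trapezoid between Q = 179 and Q = 199 of height $5: ½ · (199 + 179) · 5 = $945.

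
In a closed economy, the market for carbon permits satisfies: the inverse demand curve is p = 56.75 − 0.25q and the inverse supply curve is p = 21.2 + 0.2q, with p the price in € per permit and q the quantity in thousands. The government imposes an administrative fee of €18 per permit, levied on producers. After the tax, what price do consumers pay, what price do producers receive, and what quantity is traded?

Consumers pay €47; producers receive €29; quantity = 39.

Inverting to q(p) form: qd = 227 − 4p; qs = 5p − 106.
Before the tax: set 227 − 4p = 5p − 106 → p* = €37, q* = 79.
With the tax collected from producers, supply shifts: qs = 5(p − 18) − 106.
Solving gives q = 39 with consumers paying €47 and producers receiving €29 (the €18 wedge).
The less price-elastic side of the market bears the larger share of a per-unit tax.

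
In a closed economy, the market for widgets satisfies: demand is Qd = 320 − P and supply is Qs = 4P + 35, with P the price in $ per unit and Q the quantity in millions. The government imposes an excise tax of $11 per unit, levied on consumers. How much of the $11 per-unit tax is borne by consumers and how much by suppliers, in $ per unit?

Before the tax: set 320 − P = 4P + 35 → P* = $57, Q* = 263.
With the tax collected from consumers, demand (in seller-price terms) shifts: Qd = 320 − (P + 11).
Solving gives Q = 254.2 with consumers paying $65.8 and suppliers receiving $54.8 (the $11 wedge).
Burden on consumers: $8.8; on suppliers: $2.2. (They sum to $11.)
The less price-elastic side of the market bears the larger share of a per-unit tax.

Consumers bear $8.8 per unit; suppliers bear $2.2 per unit.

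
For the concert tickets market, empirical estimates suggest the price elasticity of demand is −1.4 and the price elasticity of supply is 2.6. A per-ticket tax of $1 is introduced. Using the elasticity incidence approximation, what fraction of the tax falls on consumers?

Incidence ratio: consumers' share ≈ εs / (εs + |εd|) = 2.6 / (2.6 + 1.4) = 0.65.
Supply is the more elastic side, so consumers bear the larger share.

Consumers' share ≈ 0.65.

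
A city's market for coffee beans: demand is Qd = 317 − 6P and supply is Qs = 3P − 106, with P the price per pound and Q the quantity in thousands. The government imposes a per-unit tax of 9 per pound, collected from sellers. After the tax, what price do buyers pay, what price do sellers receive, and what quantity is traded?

Without the tax, 317 − 6P = 3P − 106 gives 9P = 423, so P* = 47 and Q* = 35.
With the tax collected from sellers, supply shifts: Qs = 3(P − 9) − 106.
Solving gives Q = 17 with buyers paying 50 and sellers receiving 41 (the 9 wedge).
The less price-elastic side of the market bears the larger share of a per-unit tax.

Buyers pay 50; sellers receive 41; quantity = 17.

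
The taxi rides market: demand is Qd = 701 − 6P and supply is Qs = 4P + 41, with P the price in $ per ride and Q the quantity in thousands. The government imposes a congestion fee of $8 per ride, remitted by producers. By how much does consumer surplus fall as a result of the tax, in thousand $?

Without the tax, 701 − 6P = 4P + 41 gives 10P = 660, so P* = $66 and Q* = 305.
With the tax collected from producers, supply shifts: Qs = 4(P − 8) + 41.
New equilibrium: buyers pay $69.2, producers receive $61.2, Q = 285.8. (Wedge: Pb − Ps = 8.)
ΔCS is the trapezoid between Q = 285.8 and Q = 305 of height $3.2: ½ · (305 + 285.8) · 3.2 = $945.28.

Consumer surplus falls by $945.28 thousand.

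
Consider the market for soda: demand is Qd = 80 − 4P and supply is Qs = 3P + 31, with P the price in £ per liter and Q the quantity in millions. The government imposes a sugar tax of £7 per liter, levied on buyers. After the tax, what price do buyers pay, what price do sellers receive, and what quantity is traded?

Buyers pay £10; sellers receive £3; quantity = 40.

Before the tax: set 80 − 4P = 3P + 31 → P* = £7, Q* = 52.
With the tax collected from buyers, demand (in seller-price terms) shifts: Qd = 80 − 4(P + 7).
New equilibrium: buyers pay £10, sellers receive £3, Q = 40. (Wedge: Pb − Ps = 7.)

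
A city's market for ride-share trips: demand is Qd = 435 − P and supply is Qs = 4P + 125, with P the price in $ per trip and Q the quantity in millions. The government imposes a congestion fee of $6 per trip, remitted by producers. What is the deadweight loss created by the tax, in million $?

Deadweight loss = $14.4 million.

Without the tax, 435 − P = 4P + 125 gives 5P = 310, so P* = $62 and Q* = 373.
With the tax collected from producers, supply shifts: Qs = 4(P − 6) + 125.
New equilibrium: consumers pay $66.8, producers receive $60.8, Q = 368.2. (Wedge: Pb − Ps = 6.)
Quantity falls by |ΔQ| = |373 − 368.2| = 4.8.
DWL = ½ · t · |ΔQ| = ½ · 6 · 4.8 = $14.4.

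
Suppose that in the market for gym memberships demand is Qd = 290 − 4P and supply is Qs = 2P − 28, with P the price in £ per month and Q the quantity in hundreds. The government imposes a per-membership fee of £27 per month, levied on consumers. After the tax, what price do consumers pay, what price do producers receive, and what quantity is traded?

Consumers pay £62; producers receive £35; quantity = 42.

Without the tax, 290 − 4P = 2P − 28 gives 6P = 318, so P* = £53 and Q* = 78.
With the tax collected from consumers, demand (in seller-price terms) shifts: Qd = 290 − 4(P + 27).
Solving gives Q = 42 with consumers paying £62 and producers receiving £35 (the £27 wedge).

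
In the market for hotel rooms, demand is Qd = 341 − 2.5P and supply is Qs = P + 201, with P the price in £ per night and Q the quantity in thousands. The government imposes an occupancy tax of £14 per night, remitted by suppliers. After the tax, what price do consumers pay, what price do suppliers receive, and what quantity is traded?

Before the tax: set 341 − 2.5P = P + 201 → P* = £40, Q* = 241.
With the tax collected from suppliers, supply shifts: Qs = (P − 14) + 201.
New equilibrium: consumers pay £44, suppliers receive £30, Q = 231. (Wedge: Pb − Ps = 14.)

Consumers pay £44; suppliers receive £30; quantity = 231.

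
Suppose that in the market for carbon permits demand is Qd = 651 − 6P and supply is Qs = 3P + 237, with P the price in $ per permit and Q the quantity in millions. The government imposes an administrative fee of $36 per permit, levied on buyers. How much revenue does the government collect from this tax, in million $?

Without the tax, 651 − 6P = 3P + 237 gives 9P = 414, so P* = $46 and Q* = 375.
With the tax collected from buyers, demand (in seller-price terms) shifts: Qd = 651 − 6(P + 36).
Solving gives Q = 303 with buyers paying $58 and producers receiving $22 (the $36 wedge).
Revenue = t · Q = 36 · 303 = $10908.

Tax revenue = $10908 million.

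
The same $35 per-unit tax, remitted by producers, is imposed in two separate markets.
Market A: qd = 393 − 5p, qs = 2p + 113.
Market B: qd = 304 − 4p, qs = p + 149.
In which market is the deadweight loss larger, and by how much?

Market A, by $385.

Market A: pre-tax p* = $40, q* = 193; post-tax q = 143; deadweight loss = $875.
Market B: pre-tax p* = $31, q* = 180; post-tax q = 152; deadweight loss = $490.
Difference: $875 vs $490 → market A is larger by $385.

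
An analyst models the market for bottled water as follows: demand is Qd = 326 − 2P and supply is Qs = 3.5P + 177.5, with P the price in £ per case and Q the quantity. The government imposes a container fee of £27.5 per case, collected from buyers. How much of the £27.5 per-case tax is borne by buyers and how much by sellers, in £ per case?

Buyers bear £17.5 per case; sellers bear £10 per case.

Before the tax: set 326 − 2P = 3.5P + 177.5 → P* = £27, Q* = 272.
With the tax collected from buyers, demand (in seller-price terms) shifts: Qd = 326 − 2(P + 27.5).
New equilibrium: buyers pay £44.5, sellers receive £17, Q = 237. (Wedge: Pb − Ps = 27.5.)
Burden on buyers: £17.5; on sellers: £10. (They sum to £27.5.)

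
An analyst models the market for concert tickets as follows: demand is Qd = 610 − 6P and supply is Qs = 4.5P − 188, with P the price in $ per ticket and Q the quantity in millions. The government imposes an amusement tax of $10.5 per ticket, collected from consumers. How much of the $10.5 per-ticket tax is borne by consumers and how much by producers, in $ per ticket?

Without the tax, 610 − 6P = 4.5P − 188 gives 10.5P = 798, so P* = $76 and Q* = 154.
With the tax collected from consumers, demand (in seller-price terms) shifts: Qd = 610 − 6(P + 10.5).
New equilibrium: consumers pay $80.5, producers receive $70, Q = 127. (Wedge: Pb − Ps = 10.5.)
Burden on consumers: $4.5; on producers: $6. (They sum to $10.5.)

Consumers bear $4.5 per ticket; producers bear $6 per ticket.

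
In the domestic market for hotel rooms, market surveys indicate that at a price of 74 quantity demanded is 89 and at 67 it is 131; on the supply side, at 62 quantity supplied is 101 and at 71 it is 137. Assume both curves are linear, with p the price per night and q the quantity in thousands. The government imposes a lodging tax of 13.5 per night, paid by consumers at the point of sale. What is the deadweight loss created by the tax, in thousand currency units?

Demand slope: (131 − 89)/(67 − 74) = -6, so qd = 533 − 6p.
Supply slope: (137 − 101)/(71 − 62) = 4, so qs = 4p − 147.
Without the tax, 533 − 6p = 4p − 147 gives 10p = 680, so p* = 68 and q* = 125.
With the tax collected from consumers, demand (in seller-price terms) shifts: qd = 533 − 6(p + 13.5).
Solving gives q = 92.6 with consumers paying 73.4 and suppliers receiving 59.9 (the 13.5 wedge).
Quantity falls by |ΔQ| = |125 − 92.6| = 32.4.
DWL = ½ · t · |ΔQ| = ½ · 13.5 · 32.4 = 218.7.

Deadweight loss = 218.7 thousand.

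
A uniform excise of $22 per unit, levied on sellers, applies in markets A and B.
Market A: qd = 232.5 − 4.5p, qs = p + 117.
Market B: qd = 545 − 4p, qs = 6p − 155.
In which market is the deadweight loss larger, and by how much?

Market B, by $382.8.

Market A: pre-tax p* = $21, q* = 138; post-tax q = 120; deadweight loss = $198.
Market B: pre-tax p* = $70, q* = 265; post-tax q = 212.2; deadweight loss = $580.8.
Difference: $198 vs $580.8 → market B is larger by $382.8.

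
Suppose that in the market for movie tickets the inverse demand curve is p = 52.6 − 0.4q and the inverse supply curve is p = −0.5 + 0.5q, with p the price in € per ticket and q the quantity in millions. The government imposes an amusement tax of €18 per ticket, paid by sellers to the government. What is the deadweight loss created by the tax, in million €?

Deadweight loss = €180 million.

Inverting to q(p) form: qd = 131.5 − 2.5p; qs = 2p + 1.
Without the tax, 131.5 − 2.5p = 2p + 1 gives 4.5p = 130.5, so p* = €29 and q* = 59.
With the tax collected from sellers, supply shifts: qs = 2(p − 18) + 1.
New equilibrium: consumers pay €37, sellers receive €19, q = 39. (Wedge: pb − ps = 18.)
Quantity falls by |ΔQ| = |59 − 39| = 20.
DWL = ½ · t · |ΔQ| = ½ · 18 · 20 = €180.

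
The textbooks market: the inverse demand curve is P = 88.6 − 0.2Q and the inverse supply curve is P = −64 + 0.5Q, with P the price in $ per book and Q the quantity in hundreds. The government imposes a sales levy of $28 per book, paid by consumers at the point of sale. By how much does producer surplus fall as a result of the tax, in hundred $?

Inverting to Q(P) form: Qd = 443 − 5P; Qs = 2P + 128.
Without the tax, 443 − 5P = 2P + 128 gives 7P = 315, so P* = $45 and Q* = 218.
With the tax collected from consumers, demand (in seller-price terms) shifts: Qd = 443 − 5(P + 28).
New equilibrium: consumers pay $53, producers receive $25, Q = 178. (Wedge: Pb − Ps = 28.)
ΔPS is the trapezoid between Q = 178 and Q = 218 of height $20: ½ · (218 + 178) · 20 = $3960.

Producer surplus falls by $3960 hundred.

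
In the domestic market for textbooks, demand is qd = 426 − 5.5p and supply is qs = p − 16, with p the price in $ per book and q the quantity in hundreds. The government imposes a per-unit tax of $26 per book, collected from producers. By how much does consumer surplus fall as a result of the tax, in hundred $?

Consumer surplus falls by $164 hundred.

Before the tax: set 426 − 5.5p = p − 16 → p* = $68, q* = 52.
With the tax collected from producers, supply shifts: qs = (p − 26) − 16.
New equilibrium: consumers pay $72, producers receive $46, q = 30. (Wedge: pb − ps = 26.)
ΔCS is the trapezoid between Q = 30 and Q = 52 of height $4: ½ · (52 + 30) · 4 = $164.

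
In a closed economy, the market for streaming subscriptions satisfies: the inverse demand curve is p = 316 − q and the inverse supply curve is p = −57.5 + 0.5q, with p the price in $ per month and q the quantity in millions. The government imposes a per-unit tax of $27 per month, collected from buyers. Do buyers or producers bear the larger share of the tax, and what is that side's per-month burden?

Inverting to q(p) form: qd = 316 − p; qs = 2p + 115.
Without the tax, 316 − p = 2p + 115 gives 3p = 201, so p* = $67 and q* = 249.
With the tax collected from buyers, demand (in seller-price terms) shifts: qd = 316 − (p + 27).
Solving gives q = 231 with buyers paying $85 and producers receiving $58 (the $27 wedge).
Per-month burden: buyers $18, producers $9.
Buyers take the larger share because demand is less price-elastic here (demand slope 1 vs supply slope 2).
The less price-elastic side of the market bears the larger share of a per-unit tax.

Buyers bear the larger share: $18 per month.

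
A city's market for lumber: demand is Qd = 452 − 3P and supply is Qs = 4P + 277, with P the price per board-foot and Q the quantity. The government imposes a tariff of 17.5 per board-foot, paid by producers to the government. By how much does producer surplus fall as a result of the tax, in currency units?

Without the tax, 452 − 3P = 4P + 277 gives 7P = 175, so P* = 25 and Q* = 377.
With the tax collected from producers, supply shifts: Qs = 4(P − 17.5) + 277.
New equilibrium: consumers pay 35, producers receive 17.5, Q = 347. (Wedge: Pb − Ps = 17.5.)
ΔPS is the trapezoid between Q = 347 and Q = 377 of height 7.5: ½ · (377 + 347) · 7.5 = 2715.

Producer surplus falls by 2715.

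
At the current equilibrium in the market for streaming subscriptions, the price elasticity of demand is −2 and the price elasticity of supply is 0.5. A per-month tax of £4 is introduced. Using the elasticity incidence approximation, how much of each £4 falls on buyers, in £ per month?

Buyers bear ≈ £0.8 per month.

Incidence ratio: buyers' share ≈ εs / (εs + |εd|) = 0.5 / (0.5 + 2) = 0.2.
So buyers bear ≈ 0.2 × £4 = £0.8; producers bear £3.2.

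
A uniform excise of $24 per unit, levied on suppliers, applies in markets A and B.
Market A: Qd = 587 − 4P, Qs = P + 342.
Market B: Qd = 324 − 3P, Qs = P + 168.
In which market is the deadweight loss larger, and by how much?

Market A, by $14.4.

Market A: pre-tax P* = $49, Q* = 391; post-tax Q = 371.8; deadweight loss = $230.4.
Market B: pre-tax P* = $39, Q* = 207; post-tax Q = 189; deadweight loss = $216.
Difference: $230.4 vs $216 → market A is larger by $14.4.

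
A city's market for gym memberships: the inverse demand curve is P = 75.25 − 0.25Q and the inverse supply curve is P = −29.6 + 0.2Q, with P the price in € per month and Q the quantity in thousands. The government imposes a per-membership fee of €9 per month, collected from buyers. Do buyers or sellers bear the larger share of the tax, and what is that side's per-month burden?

Inverting to Q(P) form: Qd = 301 − 4P; Qs = 5P + 148.
Before the tax: set 301 − 4P = 5P + 148 → P* = €17, Q* = 233.
With the tax collected from buyers, demand (in seller-price terms) shifts: Qd = 301 − 4(P + 9).
New equilibrium: buyers pay €22, sellers receive €13, Q = 213. (Wedge: Pb − Ps = 9.)
Per-month burden: buyers €5, sellers €4.
Buyers take the larger share because demand is less price-elastic here (demand slope 4 vs supply slope 5).

Buyers bear the larger share: €5 per month.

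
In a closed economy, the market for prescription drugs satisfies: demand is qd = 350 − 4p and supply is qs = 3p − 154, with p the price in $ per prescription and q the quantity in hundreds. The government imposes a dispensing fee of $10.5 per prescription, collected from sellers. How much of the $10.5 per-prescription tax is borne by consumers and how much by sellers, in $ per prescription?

Before the tax: set 350 − 4p = 3p − 154 → p* = $72, q* = 62.
With the tax collected from sellers, supply shifts: qs = 3(p − 10.5) − 154.
Solving gives q = 44 with consumers paying $76.5 and sellers receiving $66 (the $10.5 wedge).
Burden on consumers: $4.5; on sellers: $6. (They sum to $10.5.)
The less price-elastic side of the market bears the larger share of a per-unit tax.

Consumers bear $4.5 per prescription; sellers bear $6 per prescription.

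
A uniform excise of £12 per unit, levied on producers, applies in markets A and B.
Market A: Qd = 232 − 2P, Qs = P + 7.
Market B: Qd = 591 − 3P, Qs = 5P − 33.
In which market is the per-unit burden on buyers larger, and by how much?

Market B, by £3.5.

Market A: pre-tax P* = £75, Q* = 82; post-tax Q = 74; per-unit burden on buyers = £4.
Market B: pre-tax P* = £78, Q* = 357; post-tax Q = 334.5; per-unit burden on buyers = £7.5.
Difference: £4 vs £7.5 → market B is larger by £3.5.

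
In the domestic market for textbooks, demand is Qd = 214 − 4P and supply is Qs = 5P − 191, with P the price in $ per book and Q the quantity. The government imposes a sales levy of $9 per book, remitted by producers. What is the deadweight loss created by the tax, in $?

Deadweight loss = $90.

Before the tax: set 214 − 4P = 5P − 191 → P* = $45, Q* = 34.
With the tax collected from producers, supply shifts: Qs = 5(P − 9) − 191.
New equilibrium: consumers pay $50, producers receive $41, Q = 14. (Wedge: Pb − Ps = 9.)
Quantity falls by |ΔQ| = |34 − 14| = 20.
DWL = ½ · t · |ΔQ| = ½ · 9 · 20 = $90.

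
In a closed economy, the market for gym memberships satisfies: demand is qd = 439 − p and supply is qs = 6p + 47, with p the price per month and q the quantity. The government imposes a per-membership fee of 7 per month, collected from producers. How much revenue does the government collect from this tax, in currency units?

Tax revenue = 2639.

Before the tax: set 439 − p = 6p + 47 → p* = 56, q* = 383.
With the tax collected from producers, supply shifts: qs = 6(p − 7) + 47.
Solving gives q = 377 with consumers paying 62 and producers receiving 55 (the 7 wedge).
Revenue = t · Q = 7 · 377 = 2639.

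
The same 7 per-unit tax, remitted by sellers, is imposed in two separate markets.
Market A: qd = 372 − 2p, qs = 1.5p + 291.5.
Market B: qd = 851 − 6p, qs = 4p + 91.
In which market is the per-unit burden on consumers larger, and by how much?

Market A: pre-tax p* = 23, q* = 326; post-tax q = 320; per-unit burden on consumers = 3.
Market B: pre-tax p* = 76, q* = 395; post-tax q = 378.2; per-unit burden on consumers = 2.8.
Difference: 3 vs 2.8 → market A is larger by 0.2.

Market A, by 0.2.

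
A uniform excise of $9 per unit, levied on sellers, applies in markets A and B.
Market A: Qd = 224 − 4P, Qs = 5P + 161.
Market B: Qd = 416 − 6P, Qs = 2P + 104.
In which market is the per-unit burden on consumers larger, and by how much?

Market A: pre-tax P* = $7, Q* = 196; post-tax Q = 176; per-unit burden on consumers = $5.
Market B: pre-tax P* = $39, Q* = 182; post-tax Q = 168.5; per-unit burden on consumers = $2.25.
Difference: $5 vs $2.25 → market A is larger by $2.75.

Market A, by $2.75.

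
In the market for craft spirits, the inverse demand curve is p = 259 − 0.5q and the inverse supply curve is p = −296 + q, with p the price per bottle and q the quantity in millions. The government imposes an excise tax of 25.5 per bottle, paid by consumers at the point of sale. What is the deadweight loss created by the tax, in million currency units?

Rewrite in direct form: qd = 518 − 2p and qs = p + 296.
Before the tax: set 518 − 2p = p + 296 → p* = 74, q* = 370.
With the tax collected from consumers, demand (in seller-price terms) shifts: qd = 518 − 2(p + 25.5).
Solving gives q = 353 with consumers paying 82.5 and sellers receiving 57 (the 25.5 wedge).
Quantity falls by |ΔQ| = |370 − 353| = 17.
DWL = ½ · t · |ΔQ| = ½ · 25.5 · 17 = 216.75.

Deadweight loss = 216.75 million.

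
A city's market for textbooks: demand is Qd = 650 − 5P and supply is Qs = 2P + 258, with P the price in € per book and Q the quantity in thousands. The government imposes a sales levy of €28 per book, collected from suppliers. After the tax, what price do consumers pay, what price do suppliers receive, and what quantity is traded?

Consumers pay €64; suppliers receive €36; quantity = 330.

Without the tax, 650 − 5P = 2P + 258 gives 7P = 392, so P* = €56 and Q* = 370.
With the tax collected from suppliers, supply shifts: Qs = 2(P − 28) + 258.
Solving gives Q = 330 with consumers paying €64 and suppliers receiving €36 (the €28 wedge).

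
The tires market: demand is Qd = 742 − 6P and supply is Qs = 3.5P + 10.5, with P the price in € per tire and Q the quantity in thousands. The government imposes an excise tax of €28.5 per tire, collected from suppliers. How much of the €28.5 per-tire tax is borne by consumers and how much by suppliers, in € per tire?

Consumers bear €10.5 per tire; suppliers bear €18 per tire.

Without the tax, 742 − 6P = 3.5P + 10.5 gives 9.5P = 731.5, so P* = €77 and Q* = 280.
With the tax collected from suppliers, supply shifts: Qs = 3.5(P − 28.5) + 10.5.
Solving gives Q = 217 with consumers paying €87.5 and suppliers receiving €59 (the €28.5 wedge).
Burden on consumers: €10.5; on suppliers: €18. (They sum to €28.5.)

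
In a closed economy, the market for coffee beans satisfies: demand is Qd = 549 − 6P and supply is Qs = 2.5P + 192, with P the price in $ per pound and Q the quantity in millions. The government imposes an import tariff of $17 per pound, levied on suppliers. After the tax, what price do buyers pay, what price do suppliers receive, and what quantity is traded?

Before the tax: set 549 − 6P = 2.5P + 192 → P* = $42, Q* = 297.
With the tax collected from suppliers, supply shifts: Qs = 2.5(P − 17) + 192.
New equilibrium: buyers pay $47, suppliers receive $30, Q = 267. (Wedge: Pb − Ps = 17.)
The less price-elastic side of the market bears the larger share of a per-unit tax.

Buyers pay $47; suppliers receive $30; quantity = 267.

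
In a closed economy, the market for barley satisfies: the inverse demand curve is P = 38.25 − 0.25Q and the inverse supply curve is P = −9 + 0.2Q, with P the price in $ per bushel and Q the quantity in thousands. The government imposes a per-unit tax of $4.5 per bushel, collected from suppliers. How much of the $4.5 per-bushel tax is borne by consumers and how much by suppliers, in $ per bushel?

Inverting to Q(P) form: Qd = 153 − 4P; Qs = 5P + 45.
Before the tax: set 153 − 4P = 5P + 45 → P* = $12, Q* = 105.
With the tax collected from suppliers, supply shifts: Qs = 5(P − 4.5) + 45.
Solving gives Q = 95 with consumers paying $14.5 and suppliers receiving $10 (the $4.5 wedge).
Burden on consumers: $2.5; on suppliers: $2. (They sum to $4.5.)

Consumers bear $2.5 per bushel; suppliers bear $2 per bushel.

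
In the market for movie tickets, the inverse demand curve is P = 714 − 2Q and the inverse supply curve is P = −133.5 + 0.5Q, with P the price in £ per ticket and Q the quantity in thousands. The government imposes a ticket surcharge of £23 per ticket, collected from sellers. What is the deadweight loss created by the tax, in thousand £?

Deadweight loss = £105.8 thousand.

Rewrite in direct form: Qd = 357 − 0.5P and Qs = 2P + 267.
Before the tax: set 357 − 0.5P = 2P + 267 → P* = £36, Q* = 339.
With the tax collected from sellers, supply shifts: Qs = 2(P − 23) + 267.
New equilibrium: buyers pay £54.4, sellers receive £31.4, Q = 329.8. (Wedge: Pb − Ps = 23.)
Quantity falls by |ΔQ| = |339 − 329.8| = 9.2.
DWL = ½ · t · |ΔQ| = ½ · 23 · 9.2 = £105.8.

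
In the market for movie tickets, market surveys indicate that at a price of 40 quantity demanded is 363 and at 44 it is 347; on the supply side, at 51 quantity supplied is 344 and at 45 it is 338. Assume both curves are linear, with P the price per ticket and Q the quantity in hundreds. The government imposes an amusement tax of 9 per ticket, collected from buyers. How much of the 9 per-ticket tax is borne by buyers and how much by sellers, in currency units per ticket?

Demand slope: (347 − 363)/(44 − 40) = -4, so Qd = 523 − 4P.
Supply slope: (338 − 344)/(45 − 51) = 1, so Qs = P + 293.
Without the tax, 523 − 4P = P + 293 gives 5P = 230, so P* = 46 and Q* = 339.
With the tax collected from buyers, demand (in seller-price terms) shifts: Qd = 523 − 4(P + 9).
Solving gives Q = 331.8 with buyers paying 47.8 and sellers receiving 38.8 (the 9 wedge).
Burden on buyers: 1.8; on sellers: 7.2. (They sum to 9.)

Buyers bear 1.8 per ticket; sellers bear 7.2 per ticket.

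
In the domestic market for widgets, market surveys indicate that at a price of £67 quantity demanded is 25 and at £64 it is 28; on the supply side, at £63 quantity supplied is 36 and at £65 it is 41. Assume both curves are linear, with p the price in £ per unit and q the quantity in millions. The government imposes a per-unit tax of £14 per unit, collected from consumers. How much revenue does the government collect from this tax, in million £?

Demand slope: (28 − 25)/(64 − 67) = -1, so qd = 92 − p.
Supply slope: (41 − 36)/(65 − 63) = 2.5, so qs = 2.5p − 121.5.
Without the tax, 92 − p = 2.5p − 121.5 gives 3.5p = 213.5, so p* = £61 and q* = 31.
With the tax collected from consumers, demand (in seller-price terms) shifts: qd = 92 − (p + 14).
Solving gives q = 21 with consumers paying £71 and suppliers receiving £57 (the £14 wedge).
Revenue = t · Q = 14 · 21 = £294.

Tax revenue = £294 million.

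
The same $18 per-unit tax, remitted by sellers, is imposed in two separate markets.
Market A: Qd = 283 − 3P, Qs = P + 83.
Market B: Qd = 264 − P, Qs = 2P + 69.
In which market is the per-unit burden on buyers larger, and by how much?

Market A: pre-tax P* = $50, Q* = 133; post-tax Q = 119.5; per-unit burden on buyers = $4.5.
Market B: pre-tax P* = $65, Q* = 199; post-tax Q = 187; per-unit burden on buyers = $12.
Difference: $4.5 vs $12 → market B is larger by $7.5.

Market B, by $7.5.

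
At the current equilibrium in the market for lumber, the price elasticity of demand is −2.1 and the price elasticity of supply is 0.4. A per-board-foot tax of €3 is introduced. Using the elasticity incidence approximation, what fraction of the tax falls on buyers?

Buyers' share ≈ 0.16.

Incidence ratio: buyers' share ≈ εs / (εs + |εd|) = 0.4 / (0.4 + 2.1) = 0.16.
Supply is the less elastic side, so buyers bear the smaller share.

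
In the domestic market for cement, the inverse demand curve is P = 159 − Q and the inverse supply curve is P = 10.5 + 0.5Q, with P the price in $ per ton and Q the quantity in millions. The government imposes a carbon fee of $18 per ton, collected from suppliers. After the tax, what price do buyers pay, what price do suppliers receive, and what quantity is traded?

Buyers pay $72; suppliers receive $54; quantity = 87.

Rewrite in direct form: Qd = 159 − P and Qs = 2P − 21.
Without the tax, 159 − P = 2P − 21 gives 3P = 180, so P* = $60 and Q* = 99.
With the tax collected from suppliers, supply shifts: Qs = 2(P − 18) − 21.
Solving gives Q = 87 with buyers paying $72 and suppliers receiving $54 (the $18 wedge).
The less price-elastic side of the market bears the larger share of a per-unit tax.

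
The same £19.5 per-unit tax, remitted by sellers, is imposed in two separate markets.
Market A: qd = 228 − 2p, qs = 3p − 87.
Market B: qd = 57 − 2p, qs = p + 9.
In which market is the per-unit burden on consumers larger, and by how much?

Market A, by £5.2.

Market A: pre-tax p* = £63, q* = 102; post-tax q = 78.6; per-unit burden on consumers = £11.7.
Market B: pre-tax p* = £16, q* = 25; post-tax q = 12; per-unit burden on consumers = £6.5.
Difference: £11.7 vs £6.5 → market A is larger by £5.2.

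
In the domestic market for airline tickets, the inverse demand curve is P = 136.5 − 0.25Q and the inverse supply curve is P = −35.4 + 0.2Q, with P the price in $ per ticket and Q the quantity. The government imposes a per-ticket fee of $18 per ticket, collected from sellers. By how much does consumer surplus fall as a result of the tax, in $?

Consumer surplus falls by $3620.

Rewrite in direct form: Qd = 546 − 4P and Qs = 5P + 177.
Without the tax, 546 − 4P = 5P + 177 gives 9P = 369, so P* = $41 and Q* = 382.
With the tax collected from sellers, supply shifts: Qs = 5(P − 18) + 177.
New equilibrium: buyers pay $51, sellers receive $33, Q = 342. (Wedge: Pb − Ps = 18.)
ΔCS is the trapezoid between Q = 342 and Q = 382 of height $10: ½ · (382 + 342) · 10 = $3620.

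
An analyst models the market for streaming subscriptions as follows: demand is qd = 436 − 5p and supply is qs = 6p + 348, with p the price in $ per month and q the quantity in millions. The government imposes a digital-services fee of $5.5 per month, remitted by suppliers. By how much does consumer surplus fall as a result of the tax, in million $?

Consumer surplus falls by $1165.5 million.

Without the tax, 436 − 5p = 6p + 348 gives 11p = 88, so p* = $8 and q* = 396.
With the tax collected from suppliers, supply shifts: qs = 6(p − 5.5) + 348.
New equilibrium: consumers pay $11, suppliers receive $5.5, q = 381. (Wedge: pb − ps = 5.5.)
ΔCS is the trapezoid between Q = 381 and Q = 396 of height $3: ½ · (396 + 381) · 3 = $1165.5.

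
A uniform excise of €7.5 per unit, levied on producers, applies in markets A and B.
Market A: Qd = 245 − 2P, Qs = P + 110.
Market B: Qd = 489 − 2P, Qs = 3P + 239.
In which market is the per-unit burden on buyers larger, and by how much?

Market A: pre-tax P* = €45, Q* = 155; post-tax Q = 150; per-unit burden on buyers = €2.5.
Market B: pre-tax P* = €50, Q* = 389; post-tax Q = 380; per-unit burden on buyers = €4.5.
Difference: €2.5 vs €4.5 → market B is larger by €2.

Market B, by €2.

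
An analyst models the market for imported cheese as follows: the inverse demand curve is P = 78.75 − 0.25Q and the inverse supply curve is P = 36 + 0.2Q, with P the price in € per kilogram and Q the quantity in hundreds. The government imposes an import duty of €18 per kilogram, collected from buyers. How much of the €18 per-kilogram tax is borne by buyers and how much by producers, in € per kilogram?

Inverting to Q(P) form: Qd = 315 − 4P; Qs = 5P − 180.
Before the tax: set 315 − 4P = 5P − 180 → P* = €55, Q* = 95.
With the tax collected from buyers, demand (in seller-price terms) shifts: Qd = 315 − 4(P + 18).
New equilibrium: buyers pay €65, producers receive €47, Q = 55. (Wedge: Pb − Ps = 18.)
Burden on buyers: €10; on producers: €8. (They sum to €18.)

Buyers bear €10 per kilogram; producers bear €8 per kilogram.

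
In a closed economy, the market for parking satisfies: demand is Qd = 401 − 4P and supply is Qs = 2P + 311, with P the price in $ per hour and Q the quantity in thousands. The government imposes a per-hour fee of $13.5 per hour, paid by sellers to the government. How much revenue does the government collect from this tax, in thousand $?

Without the tax, 401 − 4P = 2P + 311 gives 6P = 90, so P* = $15 and Q* = 341.
With the tax collected from sellers, supply shifts: Qs = 2(P − 13.5) + 311.
Solving gives Q = 323 with buyers paying $19.5 and sellers receiving $6 (the $13.5 wedge).
Revenue = t · Q = 13.5 · 323 = $4360.5.

Tax revenue = $4360.5 thousand.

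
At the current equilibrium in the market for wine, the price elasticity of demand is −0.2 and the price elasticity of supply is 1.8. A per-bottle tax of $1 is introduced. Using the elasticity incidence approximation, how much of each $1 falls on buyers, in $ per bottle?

Incidence ratio: buyers' share ≈ εs / (εs + |εd|) = 1.8 / (1.8 + 0.2) = 0.9.
So buyers bear ≈ 0.9 × $1 = $0.9; suppliers bear $0.1.

Buyers bear ≈ $0.9 per bottle.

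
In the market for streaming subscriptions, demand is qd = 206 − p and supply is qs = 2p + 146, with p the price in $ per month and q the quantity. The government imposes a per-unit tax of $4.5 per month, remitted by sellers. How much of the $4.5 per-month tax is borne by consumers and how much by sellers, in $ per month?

Before the tax: set 206 − p = 2p + 146 → p* = $20, q* = 186.
With the tax collected from sellers, supply shifts: qs = 2(p − 4.5) + 146.
New equilibrium: consumers pay $23, sellers receive $18.5, q = 183. (Wedge: pb − ps = 4.5.)
Burden on consumers: $3; on sellers: $1.5. (They sum to $4.5.)

Consumers bear $3 per month; sellers bear $1.5 per month.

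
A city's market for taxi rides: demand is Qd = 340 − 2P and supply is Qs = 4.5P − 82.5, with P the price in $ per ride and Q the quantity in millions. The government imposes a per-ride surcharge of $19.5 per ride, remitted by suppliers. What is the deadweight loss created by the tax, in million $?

Before the tax: set 340 − 2P = 4.5P − 82.5 → P* = $65, Q* = 210.
With the tax collected from suppliers, supply shifts: Qs = 4.5(P − 19.5) − 82.5.
Solving gives Q = 183 with buyers paying $78.5 and suppliers receiving $59 (the $19.5 wedge).
Quantity falls by |ΔQ| = |210 − 183| = 27.
DWL = ½ · t · |ΔQ| = ½ · 19.5 · 27 = $263.25.

Deadweight loss = $263.25 million.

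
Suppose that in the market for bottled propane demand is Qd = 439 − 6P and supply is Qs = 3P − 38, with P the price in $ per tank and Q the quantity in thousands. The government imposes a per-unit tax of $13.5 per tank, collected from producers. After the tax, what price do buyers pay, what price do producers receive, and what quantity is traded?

Before the tax: set 439 − 6P = 3P − 38 → P* = $53, Q* = 121.
With the tax collected from producers, supply shifts: Qs = 3(P − 13.5) − 38.
Solving gives Q = 94 with buyers paying $57.5 and producers receiving $44 (the $13.5 wedge).

Buyers pay $57.5; producers receive $44; quantity = 94.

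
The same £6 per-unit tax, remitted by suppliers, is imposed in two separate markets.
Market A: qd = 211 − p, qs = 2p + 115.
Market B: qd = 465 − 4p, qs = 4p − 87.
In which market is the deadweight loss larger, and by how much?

Market A: pre-tax p* = £32, q* = 179; post-tax q = 175; deadweight loss = £12.
Market B: pre-tax p* = £69, q* = 189; post-tax q = 177; deadweight loss = £36.
Difference: £12 vs £36 → market B is larger by £24.

Market B, by £24.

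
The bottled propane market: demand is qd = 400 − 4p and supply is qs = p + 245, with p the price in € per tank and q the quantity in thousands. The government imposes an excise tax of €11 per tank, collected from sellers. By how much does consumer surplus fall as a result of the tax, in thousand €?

Without the tax, 400 − 4p = p + 245 gives 5p = 155, so p* = €31 and q* = 276.
With the tax collected from sellers, supply shifts: qs = (p − 11) + 245.
Solving gives q = 267.2 with consumers paying €33.2 and sellers receiving €22.2 (the €11 wedge).
ΔCS is the trapezoid between Q = 267.2 and Q = 276 of height €2.2: ½ · (276 + 267.2) · 2.2 = €597.52.

Consumer surplus falls by €597.52 thousand.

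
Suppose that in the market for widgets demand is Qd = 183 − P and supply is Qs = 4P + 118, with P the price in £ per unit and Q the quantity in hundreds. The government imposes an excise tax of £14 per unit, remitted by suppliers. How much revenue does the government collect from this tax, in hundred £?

Before the tax: set 183 − P = 4P + 118 → P* = £13, Q* = 170.
With the tax collected from suppliers, supply shifts: Qs = 4(P − 14) + 118.
Solving gives Q = 158.8 with buyers paying £24.2 and suppliers receiving £10.2 (the £14 wedge).
Revenue = t · Q = 14 · 158.8 = £2223.2.

Tax revenue = £2223.2 hundred.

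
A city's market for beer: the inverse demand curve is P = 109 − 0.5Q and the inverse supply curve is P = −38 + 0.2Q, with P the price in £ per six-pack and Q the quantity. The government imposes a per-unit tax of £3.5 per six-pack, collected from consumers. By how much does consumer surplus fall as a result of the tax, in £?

Consumer surplus falls by £518.75.

Rewrite in direct form: Qd = 218 − 2P and Qs = 5P + 190.
Before the tax: set 218 − 2P = 5P + 190 → P* = £4, Q* = 210.
With the tax collected from consumers, demand (in seller-price terms) shifts: Qd = 218 − 2(P + 3.5).
Solving gives Q = 205 with consumers paying £6.5 and sellers receiving £3 (the £3.5 wedge).
ΔCS is the trapezoid between Q = 205 and Q = 210 of height £2.5: ½ · (210 + 205) · 2.5 = £518.75.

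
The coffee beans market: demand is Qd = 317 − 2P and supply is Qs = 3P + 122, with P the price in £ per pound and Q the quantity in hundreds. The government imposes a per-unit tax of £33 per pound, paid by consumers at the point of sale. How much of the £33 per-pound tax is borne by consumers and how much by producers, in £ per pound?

Consumers bear £19.8 per pound; producers bear £13.2 per pound.

Before the tax: set 317 − 2P = 3P + 122 → P* = £39, Q* = 239.
With the tax collected from consumers, demand (in seller-price terms) shifts: Qd = 317 − 2(P + 33).
New equilibrium: consumers pay £58.8, producers receive £25.8, Q = 199.4. (Wedge: Pb − Ps = 33.)
Burden on consumers: £19.8; on producers: £13.2. (They sum to £33.)
The less price-elastic side of the market bears the larger share of a per-unit tax.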